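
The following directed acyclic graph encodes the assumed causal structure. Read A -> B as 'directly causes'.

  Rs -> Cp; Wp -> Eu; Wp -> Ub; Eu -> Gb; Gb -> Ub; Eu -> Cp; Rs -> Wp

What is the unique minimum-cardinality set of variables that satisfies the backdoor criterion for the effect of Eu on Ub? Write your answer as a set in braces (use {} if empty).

Variables eligible for adjustment (non-descendants of Eu, excluding Eu and Ub): {Rs, Wp}.
Backdoor paths from Eu to Ub:
  P1: Eu <- Wp -> Ub
The empty set is not sufficient: P1 (Eu <- Wp -> Ub) has no collider blocking it and no conditioned non-collider, so it is open.
Try {Wp}:
  P1: blocked at fork node Wp ∈ conditioning set.
{Wp} contains no descendant of Eu and blocks every backdoor path.
No other singleton works — e.g. {Rs} leaves P1 open — so {Wp} is the unique smallest valid adjustment set.

{Wp}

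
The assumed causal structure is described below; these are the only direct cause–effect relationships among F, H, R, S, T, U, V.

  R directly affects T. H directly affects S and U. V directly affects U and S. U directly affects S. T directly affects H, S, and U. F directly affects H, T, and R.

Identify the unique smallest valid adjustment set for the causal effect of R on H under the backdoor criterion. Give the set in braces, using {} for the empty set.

{F}

Variables eligible for adjustment (non-descendants of R, excluding R and H): {F, V}.
Backdoor paths from R to H:
  P1: R <- F -> T -> H
  P2: R <- F -> T -> U <- V -> S <- H
  P3: R <- F -> T -> U <- H
  P4: R <- F -> T -> U -> S <- H
  P5: R <- F -> T -> S <- V -> U <- H
  P6: R <- F -> T -> S <- H
  P7: R <- F -> T -> S <- U <- H
  P8: R <- F -> H
The empty set is not sufficient: P1 (R <- F -> T -> H) has no collider blocking it and no conditioned non-collider, so it is open.
Try {F}:
  P1: blocked at fork node F ∈ conditioning set.
  P2: blocked at fork node F ∈ conditioning set.
  P3: blocked at fork node F ∈ conditioning set.
  P4: blocked at fork node F ∈ conditioning set.
  P5: blocked at fork node F ∈ conditioning set.
  P6: blocked at fork node F ∈ conditioning set.
  P7: blocked at fork node F ∈ conditioning set.
  P8: blocked at fork node F ∈ conditioning set.
{F} contains no descendant of R and blocks every backdoor path.
No other singleton works — e.g. {V} leaves P1 open — so {F} is the unique smallest valid adjustment set.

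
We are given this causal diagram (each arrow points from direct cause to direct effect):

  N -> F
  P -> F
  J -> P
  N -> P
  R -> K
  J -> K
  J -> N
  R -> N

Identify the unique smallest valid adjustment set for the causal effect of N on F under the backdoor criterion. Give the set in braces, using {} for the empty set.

Variables eligible for adjustment (non-descendants of N, excluding N and F): {J, K, R}.
Backdoor paths from N to F:
  P1: N <- J -> P -> F
  P2: N <- R -> K <- J -> P -> F
The empty set is not sufficient: P1 (N <- J -> P -> F) has no collider blocking it and no conditioned non-collider, so it is open.
Try {J}:
  P1: blocked at fork node J ∈ conditioning set.
  P2: blocked at collider K (neither it nor any descendant is in the conditioning set).
{J} contains no descendant of N and blocks every backdoor path.
No other singleton works — e.g. {R} leaves P1 open — so {J} is the unique smallest valid adjustment set.

{J}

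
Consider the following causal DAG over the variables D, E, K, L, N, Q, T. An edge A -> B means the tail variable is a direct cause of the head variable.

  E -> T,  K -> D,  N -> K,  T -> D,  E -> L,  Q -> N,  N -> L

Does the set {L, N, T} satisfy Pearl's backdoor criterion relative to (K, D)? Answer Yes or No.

Yes

Backdoor paths from K to D (paths whose first edge points into K):
  P1: K <- N -> L <- E -> T -> D
Condition 1 (no descendant of K in the set): holds — descendants of K are {D}; none are in {L, N, T}.
Condition 2 (every backdoor path blocked by {L, N, T}):
  P1: blocked at fork node N ∈ conditioning set.
{L, N, T} satisfies the backdoor criterion.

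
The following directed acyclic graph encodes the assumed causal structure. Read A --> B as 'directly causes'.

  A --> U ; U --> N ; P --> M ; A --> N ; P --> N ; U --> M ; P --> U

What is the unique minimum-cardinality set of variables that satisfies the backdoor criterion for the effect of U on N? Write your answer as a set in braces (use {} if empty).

Variables eligible for adjustment (non-descendants of U, excluding U and N): {A, P}.
Backdoor paths from U to N:
  P1: U <- A -> N
  P2: U <- P -> N
The empty set is not sufficient: P1 (U <- A -> N) has no collider blocking it and no conditioned non-collider, so it is open.
Try {A, P}:
  P1: blocked at fork node A ∈ conditioning set.
  P2: blocked at fork node P ∈ conditioning set.
{A, P} contains no descendant of U and blocks every backdoor path.
Every element of {A, P} is needed (dropping A leaves P1 open; dropping P leaves P2 open), so no proper subset is valid.
Among all size-2 subsets of the eligible variables, only {A, P} blocks every backdoor path, so it is the unique smallest valid adjustment set.

{A, P}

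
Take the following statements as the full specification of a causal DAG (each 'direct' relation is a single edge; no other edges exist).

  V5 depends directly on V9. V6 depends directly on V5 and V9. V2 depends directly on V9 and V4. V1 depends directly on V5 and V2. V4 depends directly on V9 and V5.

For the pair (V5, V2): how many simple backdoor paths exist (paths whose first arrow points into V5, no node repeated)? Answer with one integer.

2

A backdoor path from V5 to V2 is any simple undirected path whose first edge points into V5 (i.e. leaves V5 via a parent).
Parents of V5: {V9}.
Enumerating:
  P1: V5 <- V9 -> V4 -> V2
  P2: V5 <- V9 -> V2
That exhausts the simple backdoor paths. Count: 2.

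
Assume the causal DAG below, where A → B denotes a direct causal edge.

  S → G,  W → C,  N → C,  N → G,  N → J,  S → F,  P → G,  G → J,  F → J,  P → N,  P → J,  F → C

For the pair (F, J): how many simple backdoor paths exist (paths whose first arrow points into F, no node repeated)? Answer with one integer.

5

A backdoor path from F to J is any simple undirected path whose first edge points into F (i.e. leaves F via a parent).
Parents of F: {S}.
Enumerating:
  P1: F <- S -> G <- P -> N -> J
  P2: F <- S -> G <- P -> J
  P3: F <- S -> G <- N <- P -> J
  P4: F <- S -> G <- N -> J
  P5: F <- S -> G -> J
That exhausts the simple backdoor paths. Count: 5.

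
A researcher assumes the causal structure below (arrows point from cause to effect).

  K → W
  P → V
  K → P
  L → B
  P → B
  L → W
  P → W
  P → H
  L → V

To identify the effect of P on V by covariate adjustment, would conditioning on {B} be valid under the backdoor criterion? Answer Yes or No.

No

Backdoor paths from P to V (paths whose first edge points into P):
  P1: P <- K -> W <- L -> V
Condition 1 (no descendant of P in the set): FAILS — B is a descendant of P.
Condition 2 (every backdoor path blocked by {B}):
  P1: blocked at collider W (neither it nor any descendant is in the conditioning set).
{B} does not satisfy the backdoor criterion.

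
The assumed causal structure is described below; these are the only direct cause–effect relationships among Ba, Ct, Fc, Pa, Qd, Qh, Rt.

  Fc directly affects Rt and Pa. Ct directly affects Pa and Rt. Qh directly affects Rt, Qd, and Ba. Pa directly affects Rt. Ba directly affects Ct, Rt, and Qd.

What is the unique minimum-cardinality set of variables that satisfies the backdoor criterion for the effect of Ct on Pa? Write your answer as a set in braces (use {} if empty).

{}

Variables eligible for adjustment (non-descendants of Ct, excluding Ct and Pa): {Ba, Fc, Qd, Qh}.
Backdoor paths from Ct to Pa:
  P1: Ct <- Ba <- Qh -> Rt <- Fc -> Pa
  P2: Ct <- Ba <- Qh -> Rt <- Pa
  P3: Ct <- Ba -> Qd <- Qh -> Rt <- Fc -> Pa
  P4: Ct <- Ba -> Qd <- Qh -> Rt <- Pa
  P5: Ct <- Ba -> Rt <- Fc -> Pa
  P6: Ct <- Ba -> Rt <- Pa
Each backdoor path contains an unconditioned collider, so every path is already blocked with the empty conditioning set:
  P1: blocked at collider Rt (neither it nor any descendant is in the conditioning set).
  P2: blocked at collider Rt (neither it nor any descendant is in the conditioning set).
  P3: blocked at collider Qd (neither it nor any descendant is in the conditioning set).
  P4: blocked at collider Qd (neither it nor any descendant is in the conditioning set).
  P5: blocked at collider Rt (neither it nor any descendant is in the conditioning set).
  P6: blocked at collider Rt (neither it nor any descendant is in the conditioning set).
The empty set is therefore the unique smallest valid set.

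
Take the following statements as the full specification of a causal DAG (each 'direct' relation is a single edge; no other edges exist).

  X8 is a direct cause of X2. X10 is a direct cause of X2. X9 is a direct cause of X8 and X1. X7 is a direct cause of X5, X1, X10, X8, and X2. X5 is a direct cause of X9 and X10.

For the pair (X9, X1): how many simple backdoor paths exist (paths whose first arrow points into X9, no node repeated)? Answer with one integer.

4

A backdoor path from X9 to X1 is any simple undirected path whose first edge points into X9 (i.e. leaves X9 via a parent).
Parents of X9: {X5}.
Enumerating:
  P1: X9 <- X5 <- X7 -> X1
  P2: X9 <- X5 -> X10 <- X7 -> X1
  P3: X9 <- X5 -> X10 -> X2 <- X7 -> X1
  P4: X9 <- X5 -> X10 -> X2 <- X8 <- X7 -> X1
That exhausts the simple backdoor paths. Count: 4.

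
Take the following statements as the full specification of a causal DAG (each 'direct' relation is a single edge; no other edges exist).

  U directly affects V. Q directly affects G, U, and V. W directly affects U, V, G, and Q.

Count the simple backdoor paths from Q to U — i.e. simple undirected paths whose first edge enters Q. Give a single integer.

A backdoor path from Q to U is any simple undirected path whose first edge points into Q (i.e. leaves Q via a parent).
Parents of Q: {W}.
Enumerating:
  P1: Q <- W -> U
  P2: Q <- W -> V <- U
That exhausts the simple backdoor paths. Count: 2.

2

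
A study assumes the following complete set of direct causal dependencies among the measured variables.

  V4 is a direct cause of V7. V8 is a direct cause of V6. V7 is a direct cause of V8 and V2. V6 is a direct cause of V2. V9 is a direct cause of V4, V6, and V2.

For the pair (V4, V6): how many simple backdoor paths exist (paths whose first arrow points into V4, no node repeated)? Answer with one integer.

A backdoor path from V4 to V6 is any simple undirected path whose first edge points into V4 (i.e. leaves V4 via a parent).
Parents of V4: {V9}.
Enumerating:
  P1: V4 <- V9 -> V6
  P2: V4 <- V9 -> V2 <- V7 -> V8 -> V6
  P3: V4 <- V9 -> V2 <- V6
That exhausts the simple backdoor paths. Count: 3.

3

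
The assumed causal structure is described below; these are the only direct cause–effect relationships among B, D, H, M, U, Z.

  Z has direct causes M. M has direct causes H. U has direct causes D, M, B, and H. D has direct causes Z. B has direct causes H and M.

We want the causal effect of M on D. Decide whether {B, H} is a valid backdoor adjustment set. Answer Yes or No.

No

Backdoor paths from M to D (paths whose first edge points into M):
  P1: M <- H -> B -> U <- D
  P2: M <- H -> U <- D
Condition 1 (no descendant of M in the set): FAILS — B is a descendant of M.
Condition 2 (every backdoor path blocked by {B, H}):
  P1: blocked at fork node H ∈ conditioning set.
  P2: blocked at fork node H ∈ conditioning set.
{B, H} does not satisfy the backdoor criterion.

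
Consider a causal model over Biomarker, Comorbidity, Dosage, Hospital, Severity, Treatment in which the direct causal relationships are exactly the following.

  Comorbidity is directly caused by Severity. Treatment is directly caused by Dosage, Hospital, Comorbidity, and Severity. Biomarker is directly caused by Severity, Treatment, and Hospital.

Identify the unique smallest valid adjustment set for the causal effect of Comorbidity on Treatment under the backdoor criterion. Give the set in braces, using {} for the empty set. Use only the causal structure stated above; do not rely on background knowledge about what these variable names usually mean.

{Severity}

Variables eligible for adjustment (non-descendants of Comorbidity, excluding Comorbidity and Treatment): {Dosage, Hospital, Severity}.
Backdoor paths from Comorbidity to Treatment:
  P1: Comorbidity <- Severity -> Treatment
  P2: Comorbidity <- Severity -> Biomarker <- Hospital -> Treatment
  P3: Comorbidity <- Severity -> Biomarker <- Treatment
The empty set is not sufficient: P1 (Comorbidity <- Severity -> Treatment) has no collider blocking it and no conditioned non-collider, so it is open.
Try {Severity}:
  P1: blocked at fork node Severity ∈ conditioning set.
  P2: blocked at fork node Severity ∈ conditioning set.
  P3: blocked at fork node Severity ∈ conditioning set.
{Severity} contains no descendant of Comorbidity and blocks every backdoor path.
No other singleton works — e.g. {Dosage} leaves P1 open — so {Severity} is the unique smallest valid adjustment set.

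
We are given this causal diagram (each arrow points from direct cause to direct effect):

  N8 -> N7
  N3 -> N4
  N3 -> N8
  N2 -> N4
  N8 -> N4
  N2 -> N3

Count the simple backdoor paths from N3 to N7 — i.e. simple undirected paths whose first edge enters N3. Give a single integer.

1

A backdoor path from N3 to N7 is any simple undirected path whose first edge points into N3 (i.e. leaves N3 via a parent).
Parents of N3: {N2}.
Enumerating:
  P1: N3 <- N2 -> N4 <- N8 -> N7
That exhausts the simple backdoor paths. Count: 1.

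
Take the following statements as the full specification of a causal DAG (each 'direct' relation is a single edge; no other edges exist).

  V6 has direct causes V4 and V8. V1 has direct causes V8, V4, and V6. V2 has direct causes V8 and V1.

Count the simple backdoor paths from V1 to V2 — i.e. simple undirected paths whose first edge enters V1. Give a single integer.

3

A backdoor path from V1 to V2 is any simple undirected path whose first edge points into V1 (i.e. leaves V1 via a parent).
Parents of V1: {V4, V6, V8}.
Enumerating:
  P1: V1 <- V8 -> V2
  P2: V1 <- V4 -> V6 <- V8 -> V2
  P3: V1 <- V6 <- V8 -> V2
That exhausts the simple backdoor paths. Count: 3.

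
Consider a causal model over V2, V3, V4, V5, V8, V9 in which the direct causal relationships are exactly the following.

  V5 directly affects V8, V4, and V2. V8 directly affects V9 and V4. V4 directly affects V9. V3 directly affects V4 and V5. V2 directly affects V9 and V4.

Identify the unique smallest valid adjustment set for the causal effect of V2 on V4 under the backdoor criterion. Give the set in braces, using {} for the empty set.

Variables eligible for adjustment (non-descendants of V2, excluding V2 and V4): {V3, V5, V8}.
Backdoor paths from V2 to V4:
  P1: V2 <- V5 <- V3 -> V4
  P2: V2 <- V5 -> V8 -> V4
  P3: V2 <- V5 -> V8 -> V9 <- V4
  P4: V2 <- V5 -> V4
The empty set is not sufficient: P1 (V2 <- V5 <- V3 -> V4) has no collider blocking it and no conditioned non-collider, so it is open.
Try {V5}:
  P1: blocked at chain node V5 ∈ conditioning set.
  P2: blocked at fork node V5 ∈ conditioning set.
  P3: blocked at fork node V5 ∈ conditioning set.
  P4: blocked at fork node V5 ∈ conditioning set.
{V5} contains no descendant of V2 and blocks every backdoor path.
No other singleton works — e.g. {V3} leaves P2 open — so {V5} is the unique smallest valid adjustment set.

{V5}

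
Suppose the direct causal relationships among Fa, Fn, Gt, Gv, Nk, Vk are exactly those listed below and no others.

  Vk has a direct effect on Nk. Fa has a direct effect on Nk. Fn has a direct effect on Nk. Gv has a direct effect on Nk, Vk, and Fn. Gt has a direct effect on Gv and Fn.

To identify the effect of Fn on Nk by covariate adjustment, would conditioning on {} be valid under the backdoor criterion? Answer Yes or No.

Backdoor paths from Fn to Nk (paths whose first edge points into Fn):
  P1: Fn <- Gt -> Gv -> Vk -> Nk
  P2: Fn <- Gt -> Gv -> Nk
  P3: Fn <- Gv -> Vk -> Nk
  P4: Fn <- Gv -> Nk
Condition 1 (no descendant of Fn in the set): holds — descendants of Fn are {Nk}; none are in {}.
Condition 2 (every backdoor path blocked by {}):
  P1: open — no interior node is in the conditioning set.
  P2: open — no interior node is in the conditioning set.
  P3: open — no interior node is in the conditioning set.
  P4: open — no interior node is in the conditioning set.
{} does not satisfy the backdoor criterion.

No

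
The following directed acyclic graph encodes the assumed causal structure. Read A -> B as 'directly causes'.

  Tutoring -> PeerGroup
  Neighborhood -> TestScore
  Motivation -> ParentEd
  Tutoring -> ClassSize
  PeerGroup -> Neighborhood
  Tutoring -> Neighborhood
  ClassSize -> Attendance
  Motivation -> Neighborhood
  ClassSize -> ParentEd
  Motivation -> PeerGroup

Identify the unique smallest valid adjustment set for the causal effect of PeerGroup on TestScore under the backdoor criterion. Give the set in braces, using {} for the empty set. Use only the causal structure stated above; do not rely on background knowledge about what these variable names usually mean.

{Motivation, Tutoring}

Variables eligible for adjustment (non-descendants of PeerGroup, excluding PeerGroup and TestScore): {Attendance, ClassSize, Motivation, ParentEd, Tutoring}.
Backdoor paths from PeerGroup to TestScore:
  P1: PeerGroup <- Tutoring -> ClassSize -> ParentEd <- Motivation -> Neighborhood -> TestScore
  P2: PeerGroup <- Tutoring -> Neighborhood -> TestScore
  P3: PeerGroup <- Motivation -> Neighborhood -> TestScore
  P4: PeerGroup <- Motivation -> ParentEd <- ClassSize <- Tutoring -> Neighborhood -> TestScore
The empty set is not sufficient: P2 (PeerGroup <- Tutoring -> Neighborhood -> TestScore) has no collider blocking it and no conditioned non-collider, so it is open.
Try {Motivation, Tutoring}:
  P1: blocked at fork node Tutoring ∈ conditioning set.
  P2: blocked at fork node Tutoring ∈ conditioning set.
  P3: blocked at fork node Motivation ∈ conditioning set.
  P4: blocked at fork node Motivation ∈ conditioning set.
{Motivation, Tutoring} contains no descendant of PeerGroup and blocks every backdoor path.
Every element of {Motivation, Tutoring} is needed (dropping Motivation leaves P3 open; dropping Tutoring leaves P2 open), so no proper subset is valid.
Among all size-2 subsets of the eligible variables, only {Motivation, Tutoring} blocks every backdoor path, so it is the unique smallest valid adjustment set.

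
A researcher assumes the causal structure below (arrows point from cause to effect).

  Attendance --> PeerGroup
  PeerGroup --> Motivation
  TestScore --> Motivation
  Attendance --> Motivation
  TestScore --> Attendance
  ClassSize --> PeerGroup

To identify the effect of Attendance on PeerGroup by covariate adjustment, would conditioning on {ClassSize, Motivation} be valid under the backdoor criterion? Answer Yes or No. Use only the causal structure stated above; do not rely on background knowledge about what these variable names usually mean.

Backdoor paths from Attendance to PeerGroup (paths whose first edge points into Attendance):
  P1: Attendance <- TestScore -> Motivation <- PeerGroup
Condition 1 (no descendant of Attendance in the set): FAILS — Motivation is a descendant of Attendance.
Condition 2 (every backdoor path blocked by {ClassSize, Motivation}):
  P1: open — collider(s) Motivation are conditioned on (or have a conditioned descendant) and no non-collider on the path is in the set.
{ClassSize, Motivation} does not satisfy the backdoor criterion.

No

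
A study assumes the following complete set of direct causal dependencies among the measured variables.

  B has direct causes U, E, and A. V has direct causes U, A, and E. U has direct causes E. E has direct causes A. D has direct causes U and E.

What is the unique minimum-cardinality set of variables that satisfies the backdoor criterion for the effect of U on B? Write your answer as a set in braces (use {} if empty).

{E}

Variables eligible for adjustment (non-descendants of U, excluding U and B): {A, E}.
Backdoor paths from U to B:
  P1: U <- E <- A -> B
  P2: U <- E -> V <- A -> B
  P3: U <- E -> B
The empty set is not sufficient: P1 (U <- E <- A -> B) has no collider blocking it and no conditioned non-collider, so it is open.
Try {E}:
  P1: blocked at chain node E ∈ conditioning set.
  P2: blocked at fork node E ∈ conditioning set.
  P3: blocked at fork node E ∈ conditioning set.
{E} contains no descendant of U and blocks every backdoor path.
No other singleton works — e.g. {A} leaves P3 open — so {E} is the unique smallest valid adjustment set.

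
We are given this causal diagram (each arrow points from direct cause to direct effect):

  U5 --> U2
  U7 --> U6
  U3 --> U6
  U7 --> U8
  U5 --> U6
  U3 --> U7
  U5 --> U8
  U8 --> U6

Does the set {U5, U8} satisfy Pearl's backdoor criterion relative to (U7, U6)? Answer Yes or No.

No

Backdoor paths from U7 to U6 (paths whose first edge points into U7):
  P1: U7 <- U3 -> U6
Condition 1 (no descendant of U7 in the set): FAILS — U8 is a descendant of U7.
Condition 2 (every backdoor path blocked by {U5, U8}):
  P1: open — no interior node is in the conditioning set.
{U5, U8} does not satisfy the backdoor criterion.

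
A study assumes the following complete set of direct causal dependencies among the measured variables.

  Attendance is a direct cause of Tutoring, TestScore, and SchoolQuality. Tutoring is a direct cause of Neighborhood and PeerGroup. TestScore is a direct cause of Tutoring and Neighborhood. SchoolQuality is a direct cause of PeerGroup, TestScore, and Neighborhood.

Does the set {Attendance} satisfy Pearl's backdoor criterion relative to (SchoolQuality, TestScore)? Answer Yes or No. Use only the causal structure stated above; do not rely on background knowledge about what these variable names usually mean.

Backdoor paths from SchoolQuality to TestScore (paths whose first edge points into SchoolQuality):
  P1: SchoolQuality <- Attendance -> TestScore
  P2: SchoolQuality <- Attendance -> Tutoring <- TestScore
  P3: SchoolQuality <- Attendance -> Tutoring -> Neighborhood <- TestScore
Condition 1 (no descendant of SchoolQuality in the set): holds — descendants of SchoolQuality are {Neighborhood, PeerGroup, TestScore, Tutoring}; none are in {Attendance}.
Condition 2 (every backdoor path blocked by {Attendance}):
  P1: blocked at fork node Attendance ∈ conditioning set.
  P2: blocked at fork node Attendance ∈ conditioning set.
  P3: blocked at fork node Attendance ∈ conditioning set.
{Attendance} satisfies the backdoor criterion.

Yes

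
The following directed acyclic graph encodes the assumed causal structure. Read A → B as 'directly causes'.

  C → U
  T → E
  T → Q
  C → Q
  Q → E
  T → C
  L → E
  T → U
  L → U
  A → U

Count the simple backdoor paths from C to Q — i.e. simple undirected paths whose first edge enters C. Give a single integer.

3

A backdoor path from C to Q is any simple undirected path whose first edge points into C (i.e. leaves C via a parent).
Parents of C: {T}.
Enumerating:
  P1: C <- T -> Q
  P2: C <- T -> U <- L -> E <- Q
  P3: C <- T -> E <- Q
That exhausts the simple backdoor paths. Count: 3.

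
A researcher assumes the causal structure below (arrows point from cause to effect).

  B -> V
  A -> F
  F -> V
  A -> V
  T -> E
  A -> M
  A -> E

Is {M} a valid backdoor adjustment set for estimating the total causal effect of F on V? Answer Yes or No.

No

Backdoor paths from F to V (paths whose first edge points into F):
  P1: F <- A -> V
Condition 1 (no descendant of F in the set): holds — descendants of F are {V}; none are in {M}.
Condition 2 (every backdoor path blocked by {M}):
  P1: open — no interior node is in the conditioning set.
{M} does not satisfy the backdoor criterion.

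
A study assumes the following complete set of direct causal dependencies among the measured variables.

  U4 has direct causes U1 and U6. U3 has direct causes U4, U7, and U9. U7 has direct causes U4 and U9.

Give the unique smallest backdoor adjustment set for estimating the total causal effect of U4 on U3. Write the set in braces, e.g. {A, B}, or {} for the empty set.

Variables eligible for adjustment (non-descendants of U4, excluding U4 and U3): {U1, U6, U9}.
Backdoor paths from U4 to U3:
  (none)
With no backdoor paths the empty set already satisfies the criterion, and it is trivially minimal.

{}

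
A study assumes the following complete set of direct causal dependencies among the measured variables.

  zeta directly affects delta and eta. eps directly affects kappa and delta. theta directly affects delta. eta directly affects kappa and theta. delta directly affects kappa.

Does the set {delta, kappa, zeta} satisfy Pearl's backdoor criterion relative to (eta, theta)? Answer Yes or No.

No

Backdoor paths from eta to theta (paths whose first edge points into eta):
  P1: eta <- zeta -> delta <- theta
Condition 1 (no descendant of eta in the set): FAILS — delta and kappa are descendants of eta.
Condition 2 (every backdoor path blocked by {delta, kappa, zeta}):
  P1: blocked at fork node zeta ∈ conditioning set.
{delta, kappa, zeta} does not satisfy the backdoor criterion.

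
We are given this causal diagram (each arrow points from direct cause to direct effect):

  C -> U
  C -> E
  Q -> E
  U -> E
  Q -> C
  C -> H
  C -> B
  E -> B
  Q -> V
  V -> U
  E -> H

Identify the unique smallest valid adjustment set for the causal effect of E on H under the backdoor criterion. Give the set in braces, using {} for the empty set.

Variables eligible for adjustment (non-descendants of E, excluding E and H): {C, Q, U, V}.
Backdoor paths from E to H:
  P1: E <- Q -> V -> U <- C -> H
  P2: E <- Q -> C -> H
  P3: E <- C -> H
  P4: E <- U <- V <- Q -> C -> H
  P5: E <- U <- C -> H
The empty set is not sufficient: P2 (E <- Q -> C -> H) has no collider blocking it and no conditioned non-collider, so it is open.
Try {C}:
  P1: blocked at collider U (neither it nor any descendant is in the conditioning set).
  P2: blocked at chain node C ∈ conditioning set.
  P3: blocked at fork node C ∈ conditioning set.
  P4: blocked at chain node C ∈ conditioning set.
  P5: blocked at fork node C ∈ conditioning set.
{C} contains no descendant of E and blocks every backdoor path.
No other singleton works — e.g. {Q} leaves P3 open — so {C} is the unique smallest valid adjustment set.

{C}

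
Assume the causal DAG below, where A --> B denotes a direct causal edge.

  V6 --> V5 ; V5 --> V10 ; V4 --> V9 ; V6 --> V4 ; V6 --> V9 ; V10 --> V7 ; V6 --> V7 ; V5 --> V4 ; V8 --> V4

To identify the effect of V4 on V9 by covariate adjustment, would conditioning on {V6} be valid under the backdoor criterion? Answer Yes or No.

Backdoor paths from V4 to V9 (paths whose first edge points into V4):
  P1: V4 <- V6 -> V9
  P2: V4 <- V5 <- V6 -> V9
  P3: V4 <- V5 -> V10 -> V7 <- V6 -> V9
Condition 1 (no descendant of V4 in the set): holds — descendants of V4 are {V9}; none are in {V6}.
Condition 2 (every backdoor path blocked by {V6}):
  P1: blocked at fork node V6 ∈ conditioning set.
  P2: blocked at fork node V6 ∈ conditioning set.
  P3: blocked at collider V7 (neither it nor any descendant is in the conditioning set).
{V6} satisfies the backdoor criterion.

Yes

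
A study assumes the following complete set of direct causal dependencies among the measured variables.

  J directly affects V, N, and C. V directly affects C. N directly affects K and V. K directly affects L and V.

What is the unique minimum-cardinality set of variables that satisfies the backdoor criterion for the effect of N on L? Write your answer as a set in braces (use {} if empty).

{}

Variables eligible for adjustment (non-descendants of N, excluding N and L): {J}.
Backdoor paths from N to L:
  P1: N <- J -> V <- K -> L
  P2: N <- J -> C <- V <- K -> L
Each backdoor path contains an unconditioned collider, so every path is already blocked with the empty conditioning set:
  P1: blocked at collider V (neither it nor any descendant is in the conditioning set).
  P2: blocked at collider C (neither it nor any descendant is in the conditioning set).
The empty set is therefore the unique smallest valid set.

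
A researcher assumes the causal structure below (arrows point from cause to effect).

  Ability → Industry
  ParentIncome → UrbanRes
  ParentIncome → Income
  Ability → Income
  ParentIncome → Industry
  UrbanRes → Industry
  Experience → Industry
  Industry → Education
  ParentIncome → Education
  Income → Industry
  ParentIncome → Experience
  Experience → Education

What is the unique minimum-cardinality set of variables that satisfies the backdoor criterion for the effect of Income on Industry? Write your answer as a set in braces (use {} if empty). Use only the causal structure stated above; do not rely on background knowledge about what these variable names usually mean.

Variables eligible for adjustment (non-descendants of Income, excluding Income and Industry): {Ability, Experience, ParentIncome, UrbanRes}.
Backdoor paths from Income to Industry:
  P1: Income <- Ability -> Industry
  P2: Income <- ParentIncome -> UrbanRes -> Industry
  P3: Income <- ParentIncome -> Experience -> Industry
  P4: Income <- ParentIncome -> Experience -> Education <- Industry
  P5: Income <- ParentIncome -> Industry
  P6: Income <- ParentIncome -> Education <- Experience -> Industry
  P7: Income <- ParentIncome -> Education <- Industry
The empty set is not sufficient: P1 (Income <- Ability -> Industry) has no collider blocking it and no conditioned non-collider, so it is open.
Try {Ability, ParentIncome}:
  P1: blocked at fork node Ability ∈ conditioning set.
  P2: blocked at fork node ParentIncome ∈ conditioning set.
  P3: blocked at fork node ParentIncome ∈ conditioning set.
  P4: blocked at fork node ParentIncome ∈ conditioning set.
  P5: blocked at fork node ParentIncome ∈ conditioning set.
  P6: blocked at fork node ParentIncome ∈ conditioning set.
  P7: blocked at fork node ParentIncome ∈ conditioning set.
{Ability, ParentIncome} contains no descendant of Income and blocks every backdoor path.
Every element of {Ability, ParentIncome} is needed (dropping Ability leaves P1 open; dropping ParentIncome leaves P2 open), so no proper subset is valid.
Among all size-2 subsets of the eligible variables, only {Ability, ParentIncome} blocks every backdoor path, so it is the unique smallest valid adjustment set.

{Ability, ParentIncome}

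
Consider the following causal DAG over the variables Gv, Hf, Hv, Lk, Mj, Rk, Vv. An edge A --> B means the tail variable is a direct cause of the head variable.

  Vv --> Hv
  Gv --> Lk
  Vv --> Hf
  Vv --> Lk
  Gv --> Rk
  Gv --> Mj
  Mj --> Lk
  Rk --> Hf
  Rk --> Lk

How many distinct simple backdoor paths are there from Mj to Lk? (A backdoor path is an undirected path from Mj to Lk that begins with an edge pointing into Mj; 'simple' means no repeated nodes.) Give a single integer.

A backdoor path from Mj to Lk is any simple undirected path whose first edge points into Mj (i.e. leaves Mj via a parent).
Parents of Mj: {Gv}.
Enumerating:
  P1: Mj <- Gv -> Rk -> Lk
  P2: Mj <- Gv -> Rk -> Hf <- Vv -> Lk
  P3: Mj <- Gv -> Lk
That exhausts the simple backdoor paths. Count: 3.

3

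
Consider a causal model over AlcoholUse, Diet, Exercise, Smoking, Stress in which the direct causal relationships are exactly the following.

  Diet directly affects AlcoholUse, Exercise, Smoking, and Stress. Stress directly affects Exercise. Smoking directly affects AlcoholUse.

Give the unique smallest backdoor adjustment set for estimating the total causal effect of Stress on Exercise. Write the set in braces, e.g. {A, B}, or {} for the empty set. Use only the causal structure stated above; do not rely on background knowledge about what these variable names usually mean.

Variables eligible for adjustment (non-descendants of Stress, excluding Stress and Exercise): {AlcoholUse, Diet, Smoking}.
Backdoor paths from Stress to Exercise:
  P1: Stress <- Diet -> Exercise
The empty set is not sufficient: P1 (Stress <- Diet -> Exercise) has no collider blocking it and no conditioned non-collider, so it is open.
Try {Diet}:
  P1: blocked at fork node Diet ∈ conditioning set.
{Diet} contains no descendant of Stress and blocks every backdoor path.
No other singleton works — e.g. {Smoking} leaves P1 open — so {Diet} is the unique smallest valid adjustment set.

{Diet}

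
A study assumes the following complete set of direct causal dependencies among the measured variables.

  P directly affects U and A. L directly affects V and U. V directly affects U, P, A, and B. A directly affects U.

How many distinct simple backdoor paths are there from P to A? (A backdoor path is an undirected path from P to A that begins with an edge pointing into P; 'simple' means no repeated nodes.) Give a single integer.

3

A backdoor path from P to A is any simple undirected path whose first edge points into P (i.e. leaves P via a parent).
Parents of P: {V}.
Enumerating:
  P1: P <- V <- L -> U <- A
  P2: P <- V -> A
  P3: P <- V -> U <- A
That exhausts the simple backdoor paths. Count: 3.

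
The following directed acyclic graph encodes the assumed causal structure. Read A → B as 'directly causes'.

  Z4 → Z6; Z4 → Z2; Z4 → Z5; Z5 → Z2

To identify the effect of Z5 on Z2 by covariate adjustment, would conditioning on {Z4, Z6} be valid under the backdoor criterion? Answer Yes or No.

Backdoor paths from Z5 to Z2 (paths whose first edge points into Z5):
  P1: Z5 <- Z4 -> Z2
Condition 1 (no descendant of Z5 in the set): holds — descendants of Z5 are {Z2}; none are in {Z4, Z6}.
Condition 2 (every backdoor path blocked by {Z4, Z6}):
  P1: blocked at fork node Z4 ∈ conditioning set.
{Z4, Z6} satisfies the backdoor criterion.

Yes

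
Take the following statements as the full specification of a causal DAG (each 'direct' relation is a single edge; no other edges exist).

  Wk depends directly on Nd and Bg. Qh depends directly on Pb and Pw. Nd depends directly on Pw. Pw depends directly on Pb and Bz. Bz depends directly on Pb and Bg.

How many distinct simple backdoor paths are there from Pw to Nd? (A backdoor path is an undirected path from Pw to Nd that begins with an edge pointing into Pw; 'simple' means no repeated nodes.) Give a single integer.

A backdoor path from Pw to Nd is any simple undirected path whose first edge points into Pw (i.e. leaves Pw via a parent).
Parents of Pw: {Bz, Pb}.
Enumerating:
  P1: Pw <- Pb -> Bz <- Bg -> Wk <- Nd
  P2: Pw <- Bz <- Bg -> Wk <- Nd
That exhausts the simple backdoor paths. Count: 2.

2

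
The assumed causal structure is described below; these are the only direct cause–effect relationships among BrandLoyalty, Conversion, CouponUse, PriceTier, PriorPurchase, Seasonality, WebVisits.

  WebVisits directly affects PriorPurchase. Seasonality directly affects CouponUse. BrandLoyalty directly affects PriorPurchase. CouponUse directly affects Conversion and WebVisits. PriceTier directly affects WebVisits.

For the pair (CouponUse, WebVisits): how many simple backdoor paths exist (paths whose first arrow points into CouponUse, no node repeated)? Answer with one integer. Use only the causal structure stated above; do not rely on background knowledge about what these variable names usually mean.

A backdoor path from CouponUse to WebVisits is any simple undirected path whose first edge points into CouponUse (i.e. leaves CouponUse via a parent).
Parents of CouponUse: {Seasonality}.
No simple path from any parent of CouponUse reaches WebVisits without revisiting CouponUse, so there are no backdoor paths.

0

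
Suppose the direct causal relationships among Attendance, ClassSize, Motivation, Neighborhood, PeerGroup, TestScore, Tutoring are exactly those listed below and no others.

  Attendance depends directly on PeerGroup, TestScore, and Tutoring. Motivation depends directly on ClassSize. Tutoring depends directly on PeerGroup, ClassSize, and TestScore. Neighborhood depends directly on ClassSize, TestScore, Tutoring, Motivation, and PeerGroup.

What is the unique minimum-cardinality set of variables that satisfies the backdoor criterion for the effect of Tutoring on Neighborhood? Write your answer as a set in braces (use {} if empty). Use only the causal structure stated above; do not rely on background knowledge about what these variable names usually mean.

Variables eligible for adjustment (non-descendants of Tutoring, excluding Tutoring and Neighborhood): {ClassSize, Motivation, PeerGroup, TestScore}.
Backdoor paths from Tutoring to Neighborhood:
  P1: Tutoring <- TestScore -> Attendance <- PeerGroup -> Neighborhood
  P2: Tutoring <- TestScore -> Neighborhood
  P3: Tutoring <- ClassSize -> Motivation -> Neighborhood
  P4: Tutoring <- ClassSize -> Neighborhood
  P5: Tutoring <- PeerGroup -> Attendance <- TestScore -> Neighborhood
  P6: Tutoring <- PeerGroup -> Neighborhood
The empty set is not sufficient: P2 (Tutoring <- TestScore -> Neighborhood) has no collider blocking it and no conditioned non-collider, so it is open.
Try {ClassSize, PeerGroup, TestScore}:
  P1: blocked at fork node TestScore ∈ conditioning set.
  P2: blocked at fork node TestScore ∈ conditioning set.
  P3: blocked at fork node ClassSize ∈ conditioning set.
  P4: blocked at fork node ClassSize ∈ conditioning set.
  P5: blocked at fork node PeerGroup ∈ conditioning set.
  P6: blocked at fork node PeerGroup ∈ conditioning set.
{ClassSize, PeerGroup, TestScore} contains no descendant of Tutoring and blocks every backdoor path.
Every element of {ClassSize, PeerGroup, TestScore} is needed (dropping ClassSize leaves P3 open; dropping PeerGroup leaves P6 open; dropping TestScore leaves P2 open), so no proper subset is valid.
Among all size-3 subsets of the eligible variables, only {ClassSize, PeerGroup, TestScore} blocks every backdoor path, so it is the unique smallest valid adjustment set.

{ClassSize, PeerGroup, TestScore}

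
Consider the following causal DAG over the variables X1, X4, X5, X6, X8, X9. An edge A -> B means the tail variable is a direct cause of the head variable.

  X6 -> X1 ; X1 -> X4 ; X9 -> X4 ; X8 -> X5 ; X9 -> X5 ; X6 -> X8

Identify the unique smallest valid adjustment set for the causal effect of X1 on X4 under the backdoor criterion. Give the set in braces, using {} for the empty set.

{}

Variables eligible for adjustment (non-descendants of X1, excluding X1 and X4): {X5, X6, X8, X9}.
Backdoor paths from X1 to X4:
  P1: X1 <- X6 -> X8 -> X5 <- X9 -> X4
Each backdoor path contains an unconditioned collider, so every path is already blocked with the empty conditioning set:
  P1: blocked at collider X5 (neither it nor any descendant is in the conditioning set).
The empty set is therefore the unique smallest valid set.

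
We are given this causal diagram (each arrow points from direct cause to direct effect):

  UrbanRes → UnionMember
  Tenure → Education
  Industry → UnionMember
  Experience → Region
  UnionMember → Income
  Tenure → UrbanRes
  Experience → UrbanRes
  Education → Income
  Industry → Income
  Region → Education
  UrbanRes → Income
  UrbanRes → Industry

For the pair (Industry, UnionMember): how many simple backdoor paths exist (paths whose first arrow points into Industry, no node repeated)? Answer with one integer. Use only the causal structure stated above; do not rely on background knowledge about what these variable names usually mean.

A backdoor path from Industry to UnionMember is any simple undirected path whose first edge points into Industry (i.e. leaves Industry via a parent).
Parents of Industry: {UrbanRes}.
Enumerating:
  P1: Industry <- UrbanRes <- Tenure -> Education -> Income <- UnionMember
  P2: Industry <- UrbanRes <- Experience -> Region -> Education -> Income <- UnionMember
  P3: Industry <- UrbanRes -> UnionMember
  P4: Industry <- UrbanRes -> Income <- UnionMember
That exhausts the simple backdoor paths. Count: 4.

4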